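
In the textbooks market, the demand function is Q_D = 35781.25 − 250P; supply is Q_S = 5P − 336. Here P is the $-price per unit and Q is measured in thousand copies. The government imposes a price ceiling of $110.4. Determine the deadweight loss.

In inverse form: demand P = 143.125 − 0.004Q, supply P = 67.2 + 0.2Q.
Competitive equilibrium: 143.125 − 0.004Q = 67.2 + 0.2Q → Q* = 372.1814, P* = 141.6363.
At the ceiling P = 110.4, quantity supplied = (110.4 − 67.2)/0.2 = 216.
Willingness to pay at Q' = 216: 143.125 − 0.004·216 = 142.261.
ΔQ = 372.1814 − 216 = 156.1814; wedge = 142.261 − 110.4 = 31.861.
Deadweight loss = ½ × 156.1814 × 31.861 = $2488.05 thousand.

$2488.05 thousand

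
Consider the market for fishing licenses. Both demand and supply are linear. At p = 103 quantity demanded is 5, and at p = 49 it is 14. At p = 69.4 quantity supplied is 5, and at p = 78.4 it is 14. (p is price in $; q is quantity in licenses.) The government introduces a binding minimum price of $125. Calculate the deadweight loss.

$250.90

Demand slope = (49 − 103)/(14 − 5) = −6, so p = 133 − 6q.
Supply slope = (78.4 − 69.4)/(14 − 5) = 1, so p = 64.4 + q.
Competitive equilibrium: 133 − 6q = 64.4 + q → q* = 9.8, p* = 74.2.
At the floor p = 125, quantity demanded = (133 − 125)/6 = 1.3333.
Sellers' marginal cost at q' = 1.3333: 64.4 + 1·1.3333 = 65.7333.
Δq = 9.8 − 1.3333 = 8.4667; wedge = 125 − 65.7333 = 59.2667.
The triangle = ½ × 8.4667 × 59.2667 = $250.90.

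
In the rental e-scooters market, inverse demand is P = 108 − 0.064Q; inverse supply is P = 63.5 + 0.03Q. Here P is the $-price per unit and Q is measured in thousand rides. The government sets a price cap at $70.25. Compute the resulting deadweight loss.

$2900.12 thousand

Competitive equilibrium: 108 − 0.064Q = 63.5 + 0.03Q → Q* = 473.4043, P* = 77.7021.
At the ceiling P = 70.25, quantity supplied = (70.25 − 63.5)/0.03 = 225.
Willingness to pay at Q' = 225: 108 − 0.064·225 = 93.6.
ΔQ = 473.4043 − 225 = 248.4043; wedge = 93.6 − 70.25 = 23.35.
DWL = ½ × 248.4043 × 23.35 = $2900.12 thousand.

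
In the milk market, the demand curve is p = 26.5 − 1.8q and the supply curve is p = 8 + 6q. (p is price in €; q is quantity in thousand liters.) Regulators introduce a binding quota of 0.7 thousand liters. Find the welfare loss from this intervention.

€10.90 thousand

Competitive equilibrium: 26.5 − 1.8q = 8 + 6q → q* = 2.3718, p* = 22.2308.
At q = 0.7: demand price = 26.5 − 1.8·0.7 = 25.24; supply price = 8 + 6·0.7 = 12.2.
Δq = 2.3718 − 0.7 = 1.6718; wedge = 25.24 − 12.2 = 13.04.
DWL = ½ × 1.6718 × 13.04 = €10.90 thousand.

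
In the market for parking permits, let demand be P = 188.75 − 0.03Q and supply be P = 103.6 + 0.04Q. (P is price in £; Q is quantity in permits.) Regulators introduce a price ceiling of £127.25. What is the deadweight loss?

£13679.69

Competitive equilibrium: 188.75 − 0.03Q = 103.6 + 0.04Q → Q* = 1216.4286, P* = 152.2571.
At the ceiling P = 127.25, quantity supplied = (127.25 − 103.6)/0.04 = 591.25.
Willingness to pay at Q' = 591.25: 188.75 − 0.03·591.25 = 171.0125.
ΔQ = 1216.4286 − 591.25 = 625.1786; wedge = 171.0125 − 127.25 = 43.7625.
DWL = ½ × 625.1786 × 43.7625 = £13679.69.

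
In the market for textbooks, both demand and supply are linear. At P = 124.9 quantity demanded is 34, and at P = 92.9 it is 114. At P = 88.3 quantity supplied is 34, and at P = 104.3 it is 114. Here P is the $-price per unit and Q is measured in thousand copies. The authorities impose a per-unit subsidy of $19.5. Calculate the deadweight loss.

$316.875 thousand

Demand slope = (92.9 − 124.9)/(114 − 34) = −0.4, so P = 138.5 − 0.4Q.
Supply slope = (104.3 − 88.3)/(114 − 34) = 0.2, so P = 81.5 + 0.2Q.
Competitive equilibrium: 138.5 − 0.4Q = 81.5 + 0.2Q → Q* = 95, P* = 100.5.
The subsidy lowers effective supply by 19.5: P = 62 + 0.2Q.
New quantity: 138.5 − 0.4Q = 62 + 0.2Q → Q' = 127.5.
Overproduction ΔQ = 127.5 − 95 = 32.5; wedge = subsidy = 19.5.
Deadweight loss = ½ × 32.5 × 19.5 = $316.875 thousand.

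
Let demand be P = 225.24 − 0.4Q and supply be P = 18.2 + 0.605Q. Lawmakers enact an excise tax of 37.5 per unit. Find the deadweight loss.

699.63

Competitive equilibrium: 225.24 − 0.4Q = 18.2 + 0.605Q → Q* = 206.01, P* = 142.836.
With the tax, the buyer price exceeds the seller price by 37.5: (225.24 − 0.4Q) − (18.2 + 0.605Q) = 37.5 → Q' = 168.6965.
ΔQ = 206.01 − 168.6965 = 37.3135; the wedge equals the tax, 37.5.
DWL = ½ × 37.3135 × 37.5 = 699.63.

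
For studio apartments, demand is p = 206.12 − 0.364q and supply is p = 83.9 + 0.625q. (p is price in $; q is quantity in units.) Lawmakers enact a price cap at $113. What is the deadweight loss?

$2933.37

Competitive equilibrium: 206.12 − 0.364q = 83.9 + 0.625q → q* = 123.5794, p* = 161.1371.
At the ceiling p = 113, quantity supplied = (113 − 83.9)/0.625 = 46.56.
Willingness to pay at q' = 46.56: 206.12 − 0.364·46.56 = 189.1722.
Δq = 123.5794 − 46.56 = 77.0194; wedge = 189.1722 − 113 = 76.1722.
DWL = ½ × 77.0194 × 76.1722 = $2933.37.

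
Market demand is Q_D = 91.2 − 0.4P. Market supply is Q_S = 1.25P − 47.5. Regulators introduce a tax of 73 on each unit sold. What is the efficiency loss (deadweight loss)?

In inverse form: demand P = 228 − 2.5Q, supply P = 38 + 0.8Q.
Competitive equilibrium: 228 − 2.5Q = 38 + 0.8Q → Q* = 57.57576, P* = 84.06061.
With the tax, the buyer price exceeds the seller price by 73: (228 − 2.5Q) − (38 + 0.8Q) = 73 → Q' = 35.45455.
ΔQ = 57.57576 − 35.45455 = 22.12121; the wedge equals the tax, 73.
Deadweight loss = ½ × 22.12121 × 73 = 807.42.

807.42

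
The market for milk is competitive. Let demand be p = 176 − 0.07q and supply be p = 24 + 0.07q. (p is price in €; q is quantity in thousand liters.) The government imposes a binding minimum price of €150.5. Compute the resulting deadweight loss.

€36432.14 thousand

Competitive equilibrium: 176 − 0.07q = 24 + 0.07q → q* = 1085.7143, p* = 100.
At the floor p = 150.5, quantity demanded = (176 − 150.5)/0.07 = 364.2857.
Sellers' marginal cost at q' = 364.2857: 24 + 0.07·364.2857 = 49.5.
Δq = 1085.7143 − 364.2857 = 721.4286; wedge = 150.5 − 49.5 = 101.
DWL = ½ × 721.4286 × 101 = €36432.14 thousand.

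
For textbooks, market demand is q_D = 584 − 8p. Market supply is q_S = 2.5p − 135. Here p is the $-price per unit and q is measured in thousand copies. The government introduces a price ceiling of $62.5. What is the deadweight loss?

$58.59 thousand

In inverse form: demand p = 73 − 0.125q, supply p = 54 + 0.4q.
Competitive equilibrium: 73 − 0.125q = 54 + 0.4q → q* = 36.19048, p* = 68.47619.
At the ceiling p = 62.5, quantity supplied = (62.5 − 54)/0.4 = 21.25.
Willingness to pay at q' = 21.25: 73 − 0.125·21.25 = 70.34375.
Δq = 36.19048 − 21.25 = 14.94048; wedge = 70.34375 − 62.5 = 7.84375.
Welfare loss = ½ × 14.94048 × 7.84375 = $58.59 thousand.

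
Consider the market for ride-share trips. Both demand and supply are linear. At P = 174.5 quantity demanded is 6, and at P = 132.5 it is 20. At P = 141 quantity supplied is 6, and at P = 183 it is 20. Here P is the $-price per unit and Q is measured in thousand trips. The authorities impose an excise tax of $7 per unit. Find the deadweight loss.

$4.08 thousand

Demand slope = (132.5 − 174.5)/(20 − 6) = −3, so P = 192.5 − 3Q.
Supply slope = (183 − 141)/(20 − 6) = 3, so P = 123 + 3Q.
Competitive equilibrium: 192.5 − 3Q = 123 + 3Q → Q* = 11.5833, P* = 157.75.
With the tax, the buyer price exceeds the seller price by 7: (192.5 − 3Q) − (123 + 3Q) = 7 → Q' = 10.4167.
ΔQ = 11.5833 − 10.4167 = 1.1666; the wedge equals the tax, 7.
Deadweight loss = ½ × 1.1666 × 7 = $4.08 thousand.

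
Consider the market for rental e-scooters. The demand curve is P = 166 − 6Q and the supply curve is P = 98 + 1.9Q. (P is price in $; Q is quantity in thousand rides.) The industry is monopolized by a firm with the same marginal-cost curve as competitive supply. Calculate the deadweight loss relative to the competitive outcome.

Competitive equilibrium: 166 − 6Q = 98 + 1.9Q → Q* = 8.6076, P* = 114.3544.
Marginal revenue: MR = 166 − 12Q. Set MR = MC: 166 − 12Q = 98 + 1.9Q → Q_m = 4.8921.
Price P_m = 166 − 6·4.8921 = 136.6474; MC(Q_m) = 98 + 1.9·4.8921 = 107.295.
Competitive Q* = 8.6076, so ΔQ = 3.7155; wedge = 136.6474 − 107.295 = 29.3524.
Welfare loss = ½ × 3.7155 × 29.3524 = $54.53 thousand.

$54.53 thousand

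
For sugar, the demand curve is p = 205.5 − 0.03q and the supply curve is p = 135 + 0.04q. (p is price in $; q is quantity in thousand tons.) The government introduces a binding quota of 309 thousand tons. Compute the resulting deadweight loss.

Competitive equilibrium: 205.5 − 0.03q = 135 + 0.04q → q* = 1007.1429, p* = 175.2857.
At q = 309: demand price = 205.5 − 0.03·309 = 196.23; supply price = 135 + 0.04·309 = 147.36.
Δq = 1007.1429 − 309 = 698.1429; wedge = 196.23 − 147.36 = 48.87.
Deadweight loss = ½ × 698.1429 × 48.87 = $17059.12 thousand.

$17059.12 thousand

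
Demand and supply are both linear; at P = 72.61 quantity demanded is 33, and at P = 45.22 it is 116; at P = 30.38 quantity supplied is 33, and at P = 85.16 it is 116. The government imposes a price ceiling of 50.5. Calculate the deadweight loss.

73.33

Demand slope = (45.22 − 72.61)/(116 − 33) = −0.33, so P = 83.5 − 0.33Q.
Supply slope = (85.16 − 30.38)/(116 − 33) = 0.66, so P = 8.6 + 0.66Q.
Competitive equilibrium: 83.5 − 0.33Q = 8.6 + 0.66Q → Q* = 75.65657, P* = 58.53333.
At the ceiling P = 50.5, quantity supplied = (50.5 − 8.6)/0.66 = 63.48485.
Willingness to pay at Q' = 63.48485: 83.5 − 0.33·63.48485 = 62.55.
ΔQ = 75.65657 − 63.48485 = 12.17172; wedge = 62.55 − 50.5 = 12.05.
Welfare loss = ½ × 12.17172 × 12.05 = 73.33.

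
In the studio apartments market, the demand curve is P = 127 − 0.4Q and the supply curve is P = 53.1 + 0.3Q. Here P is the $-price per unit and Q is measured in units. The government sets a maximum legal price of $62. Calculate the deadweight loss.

Competitive equilibrium: 127 − 0.4Q = 53.1 + 0.3Q → Q* = 105.57143, P* = 84.77143.
At the ceiling P = 62, quantity supplied = (62 − 53.1)/0.3 = 29.66667.
Willingness to pay at Q' = 29.66667: 127 − 0.4·29.66667 = 115.13333.
ΔQ = 105.57143 − 29.66667 = 75.90476; wedge = 115.13333 − 62 = 53.13333.
Deadweight loss = ½ × 75.90476 × 53.13333 = $2016.54.

$2016.54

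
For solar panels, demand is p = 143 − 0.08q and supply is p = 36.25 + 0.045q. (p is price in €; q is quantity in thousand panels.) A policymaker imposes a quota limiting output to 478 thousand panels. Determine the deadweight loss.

€8836 thousand

Competitive equilibrium: 143 − 0.08q = 36.25 + 0.045q → q* = 854, p* = 74.68.
At q = 478: demand price = 143 − 0.08·478 = 104.76; supply price = 36.25 + 0.045·478 = 57.76.
Δq = 854 − 478 = 376; wedge = 104.76 − 57.76 = 47.
DWL = ½ × 376 × 47 = €8836 thousand.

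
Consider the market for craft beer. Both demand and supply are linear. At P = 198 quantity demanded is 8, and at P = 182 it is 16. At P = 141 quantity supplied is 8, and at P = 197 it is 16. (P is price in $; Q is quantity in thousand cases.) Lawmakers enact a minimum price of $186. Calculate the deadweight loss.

$0.50 thousand

Demand slope = (182 − 198)/(16 − 8) = −2, so P = 214 − 2Q.
Supply slope = (197 − 141)/(16 − 8) = 7, so P = 85 + 7Q.
Competitive equilibrium: 214 − 2Q = 85 + 7Q → Q* = 14.3333, P* = 185.3333.
At the floor P = 186, quantity demanded = (214 − 186)/2 = 14.
Sellers' marginal cost at Q' = 14: 85 + 7·14 = 183.
ΔQ = 14.3333 − 14 = 0.3333; wedge = 186 − 183 = 3.
DWL = ½ × 0.3333 × 3 = $0.50 thousand.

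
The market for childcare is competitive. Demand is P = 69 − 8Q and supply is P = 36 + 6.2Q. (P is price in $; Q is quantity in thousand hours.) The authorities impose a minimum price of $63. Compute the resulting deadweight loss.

$17.59 thousand

Competitive equilibrium: 69 − 8Q = 36 + 6.2Q → Q* = 2.3239, P* = 50.4085.
At the floor P = 63, quantity demanded = (69 − 63)/8 = 0.75.
Sellers' marginal cost at Q' = 0.75: 36 + 6.2·0.75 = 40.65.
ΔQ = 2.3239 − 0.75 = 1.5739; wedge = 63 − 40.65 = 22.35.
Deadweight loss = ½ × 1.5739 × 22.35 = $17.59 thousand.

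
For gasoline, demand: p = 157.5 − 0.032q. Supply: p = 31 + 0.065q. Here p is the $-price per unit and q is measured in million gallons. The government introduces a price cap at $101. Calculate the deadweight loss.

Competitive equilibrium: 157.5 − 0.032q = 31 + 0.065q → q* = 1304.1237, p* = 115.768.
At the ceiling p = 101, quantity supplied = (101 − 31)/0.065 = 1076.9231.
Willingness to pay at q' = 1076.9231: 157.5 − 0.032·1076.9231 = 123.0385.
Δq = 1304.1237 − 1076.9231 = 227.2006; wedge = 123.0385 − 101 = 22.0385.
Deadweight loss = ½ × 227.2006 × 22.0385 = $2503.58 million.

$2503.58 million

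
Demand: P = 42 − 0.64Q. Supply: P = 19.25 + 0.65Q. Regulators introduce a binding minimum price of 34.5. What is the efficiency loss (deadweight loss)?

Competitive equilibrium: 42 − 0.64Q = 19.25 + 0.65Q → Q* = 17.6357, P* = 30.7132.
At the floor P = 34.5, quantity demanded = (42 − 34.5)/0.64 = 11.7188.
Sellers' marginal cost at Q' = 11.7188: 19.25 + 0.65·11.7188 = 26.8672.
ΔQ = 17.6357 − 11.7188 = 5.9169; wedge = 34.5 − 26.8672 = 7.6328.
DWL = ½ × 5.9169 × 7.6328 = 22.58.

22.58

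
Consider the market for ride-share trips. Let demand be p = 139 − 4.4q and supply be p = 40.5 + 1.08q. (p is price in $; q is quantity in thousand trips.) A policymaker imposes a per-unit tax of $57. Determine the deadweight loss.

$296.44 thousand

Competitive equilibrium: 139 − 4.4q = 40.5 + 1.08q → q* = 17.9745, p* = 59.9124.
With the tax, the buyer price exceeds the seller price by 57: (139 − 4.4q) − (40.5 + 1.08q) = 57 → q' = 7.573.
Δq = 17.9745 − 7.573 = 10.4015; the wedge equals the tax, 57.
The triangle = ½ × 10.4015 × 57 = $296.44 thousand.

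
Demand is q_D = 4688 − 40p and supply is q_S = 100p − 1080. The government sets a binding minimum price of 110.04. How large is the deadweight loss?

In inverse form: demand p = 117.2 − 0.025q, supply p = 10.8 + 0.01q.
Competitive equilibrium: 117.2 − 0.025q = 10.8 + 0.01q → q* = 3040, p* = 41.2.
At the floor p = 110.04, quantity demanded = (117.2 − 110.04)/0.025 = 286.4.
Sellers' marginal cost at q' = 286.4: 10.8 + 0.01·286.4 = 13.664.
Δq = 3040 − 286.4 = 2753.6; wedge = 110.04 − 13.664 = 96.376.
DWL = ½ × 2753.6 × 96.376 = 132690.48.

132690.48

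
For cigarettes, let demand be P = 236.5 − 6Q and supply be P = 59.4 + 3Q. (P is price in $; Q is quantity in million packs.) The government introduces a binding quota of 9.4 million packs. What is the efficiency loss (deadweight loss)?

Competitive equilibrium: 236.5 − 6Q = 59.4 + 3Q → Q* = 19.6778, P* = 118.4333.
At Q = 9.4: demand price = 236.5 − 6·9.4 = 180.1; supply price = 59.4 + 3·9.4 = 87.6.
ΔQ = 19.6778 − 9.4 = 10.2778; wedge = 180.1 − 87.6 = 92.5.
The triangle = ½ × 10.2778 × 92.5 = $475.35 million.

$475.35 million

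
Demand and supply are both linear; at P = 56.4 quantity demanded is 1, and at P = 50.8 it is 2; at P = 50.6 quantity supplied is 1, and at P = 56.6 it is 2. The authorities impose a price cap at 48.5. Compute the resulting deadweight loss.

Demand slope = (50.8 − 56.4)/(2 − 1) = −5.6, so P = 62 − 5.6Q.
Supply slope = (56.6 − 50.6)/(2 − 1) = 6, so P = 44.6 + 6Q.
Competitive equilibrium: 62 − 5.6Q = 44.6 + 6Q → Q* = 1.5, P* = 53.6.
At the ceiling P = 48.5, quantity supplied = (48.5 − 44.6)/6 = 0.65.
Willingness to pay at Q' = 0.65: 62 − 5.6·0.65 = 58.36.
ΔQ = 1.5 − 0.65 = 0.85; wedge = 58.36 − 48.5 = 9.86.
Deadweight loss = ½ × 0.85 × 9.86 = 4.19.

4.19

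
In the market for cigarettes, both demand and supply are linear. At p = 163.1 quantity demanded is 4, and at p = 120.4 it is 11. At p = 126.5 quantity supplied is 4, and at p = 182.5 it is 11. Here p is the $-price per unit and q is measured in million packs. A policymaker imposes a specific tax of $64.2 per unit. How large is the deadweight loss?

$146.16 million

Demand slope = (120.4 − 163.1)/(11 − 4) = −6.1, so p = 187.5 − 6.1q.
Supply slope = (182.5 − 126.5)/(11 − 4) = 8, so p = 94.5 + 8q.
Competitive equilibrium: 187.5 − 6.1q = 94.5 + 8q → q* = 6.59574, p* = 147.26596.
With the tax, the buyer price exceeds the seller price by 64.2: (187.5 − 6.1q) − (94.5 + 8q) = 64.2 → q' = 2.04255.
Δq = 6.59574 − 2.04255 = 4.55319; the wedge equals the tax, 64.2.
Deadweight loss = ½ × 4.55319 × 64.2 = $146.16 million.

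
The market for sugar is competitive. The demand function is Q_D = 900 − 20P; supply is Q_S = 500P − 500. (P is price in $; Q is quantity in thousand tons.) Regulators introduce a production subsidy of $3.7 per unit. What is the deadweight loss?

$131.63 thousand

In inverse form: demand P = 45 − 0.05Q, supply P = 1 + 0.002Q.
Competitive equilibrium: 45 − 0.05Q = 1 + 0.002Q → Q* = 846.1538, P* = 2.6923.
The subsidy lowers effective supply by 3.7: P = 0.002Q − 2.7.
New quantity: 45 − 0.05Q = 0.002Q − 2.7 → Q' = 917.3077.
Overproduction ΔQ = 917.3077 − 846.1538 = 71.1539; wedge = subsidy = 3.7.
Deadweight loss = ½ × 71.1539 × 3.7 = $131.63 thousand.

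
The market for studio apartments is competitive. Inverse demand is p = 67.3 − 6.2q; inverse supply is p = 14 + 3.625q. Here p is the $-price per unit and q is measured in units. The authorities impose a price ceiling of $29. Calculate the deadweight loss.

$8.14

Competitive equilibrium: 67.3 − 6.2q = 14 + 3.625q → q* = 5.4249, p* = 33.6654.
At the ceiling p = 29, quantity supplied = (29 − 14)/3.625 = 4.1379.
Willingness to pay at q' = 4.1379: 67.3 − 6.2·4.1379 = 41.645.
Δq = 5.4249 − 4.1379 = 1.287; wedge = 41.645 − 29 = 12.645.
The triangle = ½ × 1.287 × 12.645 = $8.14.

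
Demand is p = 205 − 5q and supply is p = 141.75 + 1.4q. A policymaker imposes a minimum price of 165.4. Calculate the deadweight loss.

Competitive equilibrium: 205 − 5q = 141.75 + 1.4q → q* = 9.8828, p* = 155.5859.
At the floor p = 165.4, quantity demanded = (205 − 165.4)/5 = 7.92.
Sellers' marginal cost at q' = 7.92: 141.75 + 1.4·7.92 = 152.838.
Δq = 9.8828 − 7.92 = 1.9628; wedge = 165.4 − 152.838 = 12.562.
Welfare loss = ½ × 1.9628 × 12.562 = 12.33.

12.33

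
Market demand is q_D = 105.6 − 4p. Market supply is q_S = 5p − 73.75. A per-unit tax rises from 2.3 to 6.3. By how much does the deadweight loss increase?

In inverse form: demand p = 26.4 − 0.25q, supply p = 14.75 + 0.2q.
Competitive equilibrium: 26.4 − 0.25q = 14.75 + 0.2q → q* = 25.8889, p* = 19.9278.
For a per-unit tax t: Δq = t/0.45, so DWL = ½·t·(t/0.45) = t²/0.9.
At t = 2.3: DWL = 5.878. At t = 6.3: DWL = 44.1.
Increase = 44.1 − 5.878 = 38.22.

38.22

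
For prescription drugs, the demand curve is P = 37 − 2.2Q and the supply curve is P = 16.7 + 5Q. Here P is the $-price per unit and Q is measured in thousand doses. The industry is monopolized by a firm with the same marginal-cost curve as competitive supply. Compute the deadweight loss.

$1.57 thousand

Competitive equilibrium: 37 − 2.2Q = 16.7 + 5Q → Q* = 2.8194, P* = 30.7972.
Marginal revenue: MR = 37 − 4.4Q. Set MR = MC: 37 − 4.4Q = 16.7 + 5Q → Q_m = 2.1596.
Price P_m = 37 − 2.2·2.1596 = 32.2489; MC(Q_m) = 16.7 + 5·2.1596 = 27.498.
Competitive Q* = 2.8194, so ΔQ = 0.6598; wedge = 32.2489 − 27.498 = 4.7509.
Deadweight loss = ½ × 0.6598 × 4.7509 = $1.57 thousand.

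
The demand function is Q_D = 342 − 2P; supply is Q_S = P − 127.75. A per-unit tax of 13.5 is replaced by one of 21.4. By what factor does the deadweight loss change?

2.513

In inverse form: demand P = 171 − 0.5Q, supply P = 127.75 + Q.
Competitive equilibrium: 171 − 0.5Q = 127.75 + Q → Q* = 28.8333, P* = 156.5833.
For a per-unit tax t: ΔQ = t/1.5, so DWL = ½·t·(t/1.5) = t²/3.
At t = 13.5: DWL = 60.75. At t = 21.4: DWL = 152.653.
Ratio = (21.4/13.5)² = 2.513.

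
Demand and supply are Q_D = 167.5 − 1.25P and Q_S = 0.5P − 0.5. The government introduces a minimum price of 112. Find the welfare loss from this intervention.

560

In inverse form: demand P = 134 − 0.8Q, supply P = 1 + 2Q.
Competitive equilibrium: 134 − 0.8Q = 1 + 2Q → Q* = 47.5, P* = 96.
At the floor P = 112, quantity demanded = (134 − 112)/0.8 = 27.5.
Sellers' marginal cost at Q' = 27.5: 1 + 2·27.5 = 56.
ΔQ = 47.5 − 27.5 = 20; wedge = 112 − 56 = 56.
Welfare loss = ½ × 20 × 56 = 560.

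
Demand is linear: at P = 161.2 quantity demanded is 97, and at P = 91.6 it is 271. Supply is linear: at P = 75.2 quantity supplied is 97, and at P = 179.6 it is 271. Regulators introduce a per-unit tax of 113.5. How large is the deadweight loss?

Demand slope = (91.6 − 161.2)/(271 − 97) = −0.4, so P = 200 − 0.4Q.
Supply slope = (179.6 − 75.2)/(271 − 97) = 0.6, so P = 17 + 0.6Q.
Competitive equilibrium: 200 − 0.4Q = 17 + 0.6Q → Q* = 183, P* = 126.8.
With the tax, the buyer price exceeds the seller price by 113.5: (200 − 0.4Q) − (17 + 0.6Q) = 113.5 → Q' = 69.5.
ΔQ = 183 − 69.5 = 113.5; the wedge equals the tax, 113.5.
Welfare loss = ½ × 113.5 × 113.5 = 6441.125.

6441.125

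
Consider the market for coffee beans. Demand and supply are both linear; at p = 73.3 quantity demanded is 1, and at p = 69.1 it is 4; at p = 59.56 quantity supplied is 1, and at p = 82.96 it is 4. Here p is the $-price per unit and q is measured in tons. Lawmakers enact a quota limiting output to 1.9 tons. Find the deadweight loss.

Demand slope = (69.1 − 73.3)/(4 − 1) = −1.4, so p = 74.7 − 1.4q.
Supply slope = (82.96 − 59.56)/(4 − 1) = 7.8, so p = 51.76 + 7.8q.
Competitive equilibrium: 74.7 − 1.4q = 51.76 + 7.8q → q* = 2.4935, p* = 71.2091.
At q = 1.9: demand price = 74.7 − 1.4·1.9 = 72.04; supply price = 51.76 + 7.8·1.9 = 66.58.
Δq = 2.4935 − 1.9 = 0.5935; wedge = 72.04 − 66.58 = 5.46.
The triangle = ½ × 0.5935 × 5.46 = $1.62.

$1.62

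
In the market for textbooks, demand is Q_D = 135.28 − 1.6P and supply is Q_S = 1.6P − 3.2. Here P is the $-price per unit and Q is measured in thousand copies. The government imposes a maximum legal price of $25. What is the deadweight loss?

$534.361 thousand

In inverse form: demand P = 84.55 − 0.625Q, supply P = 2 + 0.625Q.
Competitive equilibrium: 84.55 − 0.625Q = 2 + 0.625Q → Q* = 66.04, P* = 43.275.
At the ceiling P = 25, quantity supplied = (25 − 2)/0.625 = 36.8.
Willingness to pay at Q' = 36.8: 84.55 − 0.625·36.8 = 61.55.
ΔQ = 66.04 − 36.8 = 29.24; wedge = 61.55 − 25 = 36.55.
Deadweight loss = ½ × 29.24 × 36.55 = $534.361 thousand.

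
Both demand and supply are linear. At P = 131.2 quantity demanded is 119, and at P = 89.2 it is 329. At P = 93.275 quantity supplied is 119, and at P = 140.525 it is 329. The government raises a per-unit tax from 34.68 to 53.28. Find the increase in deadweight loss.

Demand slope = (89.2 − 131.2)/(329 − 119) = −0.2, so P = 155 − 0.2Q.
Supply slope = (140.525 − 93.275)/(329 − 119) = 0.225, so P = 66.5 + 0.225Q.
Competitive equilibrium: 155 − 0.2Q = 66.5 + 0.225Q → Q* = 208.2353, P* = 113.3529.
For a per-unit tax t: ΔQ = t/0.425, so DWL = ½·t·(t/0.425) = t²/0.85.
At t = 34.68: DWL = 1414.944. At t = 53.28: DWL = 3339.716.
Increase = 3339.716 − 1414.944 = 1924.77.

1924.77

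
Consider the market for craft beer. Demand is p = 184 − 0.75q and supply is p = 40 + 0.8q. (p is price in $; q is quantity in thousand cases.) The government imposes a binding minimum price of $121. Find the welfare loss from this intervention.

Competitive equilibrium: 184 − 0.75q = 40 + 0.8q → q* = 92.9032, p* = 114.3226.
At the floor p = 121, quantity demanded = (184 − 121)/0.75 = 84.
Sellers' marginal cost at q' = 84: 40 + 0.8·84 = 107.2.
Δq = 92.9032 − 84 = 8.9032; wedge = 121 − 107.2 = 13.8.
Welfare loss = ½ × 8.9032 × 13.8 = $61.43 thousand.

$61.43 thousand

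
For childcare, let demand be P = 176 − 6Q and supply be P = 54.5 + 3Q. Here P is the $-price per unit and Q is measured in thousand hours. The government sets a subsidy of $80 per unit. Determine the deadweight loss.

$355.56 thousand

Competitive equilibrium: 176 − 6Q = 54.5 + 3Q → Q* = 13.5, P* = 95.
The subsidy lowers effective supply by 80: P = 3Q − 25.5.
New quantity: 176 − 6Q = 3Q − 25.5 → Q' = 22.3889.
Overproduction ΔQ = 22.3889 − 13.5 = 8.8889; wedge = subsidy = 80.
Deadweight loss = ½ × 8.8889 × 80 = $355.56 thousand.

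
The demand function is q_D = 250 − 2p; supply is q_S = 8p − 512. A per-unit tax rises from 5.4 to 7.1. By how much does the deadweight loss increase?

In inverse form: demand p = 125 − 0.5q, supply p = 64 + 0.125q.
Competitive equilibrium: 125 − 0.5q = 64 + 0.125q → q* = 97.6, p* = 76.2.
For a per-unit tax t: Δq = t/0.625, so DWL = ½·t·(t/0.625) = t²/1.25.
At t = 5.4: DWL = 23.328. At t = 7.1: DWL = 40.328.
Increase = 40.328 − 23.328 = 17.

17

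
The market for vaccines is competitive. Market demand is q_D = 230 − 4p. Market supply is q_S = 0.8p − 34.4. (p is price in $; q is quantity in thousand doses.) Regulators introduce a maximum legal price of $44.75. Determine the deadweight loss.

In inverse form: demand p = 57.5 − 0.25q, supply p = 43 + 1.25q.
Competitive equilibrium: 57.5 − 0.25q = 43 + 1.25q → q* = 9.6667, p* = 55.0833.
At the ceiling p = 44.75, quantity supplied = (44.75 − 43)/1.25 = 1.4.
Willingness to pay at q' = 1.4: 57.5 − 0.25·1.4 = 57.15.
Δq = 9.6667 − 1.4 = 8.2667; wedge = 57.15 − 44.75 = 12.4.
Deadweight loss = ½ × 8.2667 × 12.4 = $51.25 thousand.

$51.25 thousand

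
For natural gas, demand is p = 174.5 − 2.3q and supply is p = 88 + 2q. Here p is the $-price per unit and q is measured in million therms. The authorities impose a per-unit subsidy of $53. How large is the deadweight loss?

$326.63 million

Competitive equilibrium: 174.5 − 2.3q = 88 + 2q → q* = 20.1163, p* = 128.2326.
The subsidy lowers effective supply by 53: p = 35 + 2q.
New quantity: 174.5 − 2.3q = 35 + 2q → q' = 32.4419.
Overproduction Δq = 32.4419 − 20.1163 = 12.3256; wedge = subsidy = 53.
The triangle = ½ × 12.3256 × 53 = $326.63 million.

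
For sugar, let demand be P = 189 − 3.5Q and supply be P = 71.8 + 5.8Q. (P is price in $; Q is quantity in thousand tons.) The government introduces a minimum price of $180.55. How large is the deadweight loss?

Competitive equilibrium: 189 − 3.5Q = 71.8 + 5.8Q → Q* = 12.6022, P* = 144.8925.
At the floor P = 180.55, quantity demanded = (189 − 180.55)/3.5 = 2.4143.
Sellers' marginal cost at Q' = 2.4143: 71.8 + 5.8·2.4143 = 85.8029.
ΔQ = 12.6022 − 2.4143 = 10.1879; wedge = 180.55 − 85.8029 = 94.7471.
The triangle = ½ × 10.1879 × 94.7471 = $482.64 thousand.

$482.64 thousand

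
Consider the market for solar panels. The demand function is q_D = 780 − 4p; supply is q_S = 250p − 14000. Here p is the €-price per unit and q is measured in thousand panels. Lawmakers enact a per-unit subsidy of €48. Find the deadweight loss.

In inverse form: demand p = 195 − 0.25q, supply p = 56 + 0.004q.
Competitive equilibrium: 195 − 0.25q = 56 + 0.004q → q* = 547.2441, p* = 58.189.
The subsidy lowers effective supply by 48: p = 8 + 0.004q.
New quantity: 195 − 0.25q = 8 + 0.004q → q' = 736.2205.
Overproduction Δq = 736.2205 − 547.2441 = 188.9764; wedge = subsidy = 48.
Deadweight loss = ½ × 188.9764 × 48 = €4535.43 thousand.

€4535.43 thousand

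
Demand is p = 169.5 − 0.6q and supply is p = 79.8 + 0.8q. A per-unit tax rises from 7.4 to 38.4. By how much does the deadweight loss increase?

507.07

Competitive equilibrium: 169.5 − 0.6q = 79.8 + 0.8q → q* = 64.0714, p* = 131.0571.
For a per-unit tax t: Δq = t/1.4, so DWL = ½·t·(t/1.4) = t²/2.8.
At t = 7.4: DWL = 19.557. At t = 38.4: DWL = 526.629.
Increase = 526.629 − 19.557 = 507.07.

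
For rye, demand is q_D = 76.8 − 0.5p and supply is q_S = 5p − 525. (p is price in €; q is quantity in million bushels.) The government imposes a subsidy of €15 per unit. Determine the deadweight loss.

In inverse form: demand p = 153.6 − 2q, supply p = 105 + 0.2q.
Competitive equilibrium: 153.6 − 2q = 105 + 0.2q → q* = 22.0909, p* = 109.4182.
The subsidy lowers effective supply by 15: p = 90 + 0.2q.
New quantity: 153.6 − 2q = 90 + 0.2q → q' = 28.9091.
Overproduction Δq = 28.9091 − 22.0909 = 6.8182; wedge = subsidy = 15.
Deadweight loss = ½ × 6.8182 × 15 = €51.14 million.

€51.14 million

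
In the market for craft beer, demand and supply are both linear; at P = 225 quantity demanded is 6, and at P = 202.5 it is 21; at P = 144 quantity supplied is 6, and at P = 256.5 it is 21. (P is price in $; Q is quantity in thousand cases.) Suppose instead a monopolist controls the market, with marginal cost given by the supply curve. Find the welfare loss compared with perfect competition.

Demand slope = (202.5 − 225)/(21 − 6) = −1.5, so P = 234 − 1.5Q.
Supply slope = (256.5 − 144)/(21 − 6) = 7.5, so P = 99 + 7.5Q.
Competitive equilibrium: 234 − 1.5Q = 99 + 7.5Q → Q* = 15, P* = 211.5.
Marginal revenue: MR = 234 − 3Q. Set MR = MC: 234 − 3Q = 99 + 7.5Q → Q_m = 12.8571.
Price P_m = 234 − 1.5·12.8571 = 214.7144; MC(Q_m) = 99 + 7.5·12.8571 = 195.4283.
Competitive Q* = 15, so ΔQ = 2.1429; wedge = 214.7144 − 195.4283 = 19.2861.
Deadweight loss = ½ × 2.1429 × 19.2861 = $20.66 thousand.

$20.66 thousand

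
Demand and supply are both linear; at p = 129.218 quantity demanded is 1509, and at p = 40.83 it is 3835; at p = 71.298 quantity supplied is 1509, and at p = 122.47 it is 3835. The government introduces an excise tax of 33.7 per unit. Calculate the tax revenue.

64456.87

Demand slope = (40.83 − 129.218)/(3835 − 1509) = −0.038, so p = 186.56 − 0.038q.
Supply slope = (122.47 − 71.298)/(3835 − 1509) = 0.022, so p = 38.1 + 0.022q.
Competitive equilibrium: 186.56 − 0.038q = 38.1 + 0.022q → q* = 2474.3333, p* = 92.5353.
With the tax, the buyer price exceeds the seller price by 33.7: (186.56 − 0.038q) − (38.1 + 0.022q) = 33.7 → q' = 1912.6667.
Tax revenue = 33.7 × 1912.6667 = 64456.87.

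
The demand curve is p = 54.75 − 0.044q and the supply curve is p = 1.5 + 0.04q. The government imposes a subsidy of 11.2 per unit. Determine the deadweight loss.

746.67

Competitive equilibrium: 54.75 − 0.044q = 1.5 + 0.04q → q* = 633.9286, p* = 26.8571.
The subsidy lowers effective supply by 11.2: p = 0.04q − 9.7.
New quantity: 54.75 − 0.044q = 0.04q − 9.7 → q' = 767.2619.
Overproduction Δq = 767.2619 − 633.9286 = 133.3333; wedge = subsidy = 11.2.
Welfare loss = ½ × 133.3333 × 11.2 = 746.67.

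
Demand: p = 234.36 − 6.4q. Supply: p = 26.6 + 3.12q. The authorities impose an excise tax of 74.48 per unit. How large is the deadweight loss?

Competitive equilibrium: 234.36 − 6.4q = 26.6 + 3.12q → q* = 21.8235, p* = 94.6894.
With the tax, the buyer price exceeds the seller price by 74.48: (234.36 − 6.4q) − (26.6 + 3.12q) = 74.48 → q' = 14.
Δq = 21.8235 − 14 = 7.8235; the wedge equals the tax, 74.48.
DWL = ½ × 7.8235 × 74.48 = 291.35.

291.35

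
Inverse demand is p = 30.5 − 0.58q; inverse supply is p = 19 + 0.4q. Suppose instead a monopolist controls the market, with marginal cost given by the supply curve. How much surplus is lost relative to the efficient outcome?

Competitive equilibrium: 30.5 − 0.58q = 19 + 0.4q → q* = 11.7347, p* = 23.6939.
Marginal revenue: MR = 30.5 − 1.16q. Set MR = MC: 30.5 − 1.16q = 19 + 0.4q → q_m = 7.3718.
Price p_m = 30.5 − 0.58·7.3718 = 26.2244; MC(q_m) = 19 + 0.4·7.3718 = 21.9487.
Competitive q* = 11.7347, so Δq = 4.3629; wedge = 26.2244 − 21.9487 = 4.2757.
Welfare loss = ½ × 4.3629 × 4.2757 = 9.33.

9.33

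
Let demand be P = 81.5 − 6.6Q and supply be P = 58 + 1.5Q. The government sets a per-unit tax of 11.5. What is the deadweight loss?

Competitive equilibrium: 81.5 − 6.6Q = 58 + 1.5Q → Q* = 2.9012, P* = 62.3519.
With the tax, the buyer price exceeds the seller price by 11.5: (81.5 − 6.6Q) − (58 + 1.5Q) = 11.5 → Q' = 1.4815.
ΔQ = 2.9012 − 1.4815 = 1.4197; the wedge equals the tax, 11.5.
Welfare loss = ½ × 1.4197 × 11.5 = 8.16.

8.16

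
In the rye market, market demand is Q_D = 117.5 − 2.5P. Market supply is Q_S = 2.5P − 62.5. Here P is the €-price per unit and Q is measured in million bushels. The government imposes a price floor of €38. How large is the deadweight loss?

€10 million

In inverse form: demand P = 47 − 0.4Q, supply P = 25 + 0.4Q.
Competitive equilibrium: 47 − 0.4Q = 25 + 0.4Q → Q* = 27.5, P* = 36.
At the floor P = 38, quantity demanded = (47 − 38)/0.4 = 22.5.
Sellers' marginal cost at Q' = 22.5: 25 + 0.4·22.5 = 34.
ΔQ = 27.5 − 22.5 = 5; wedge = 38 − 34 = 4.
Welfare loss = ½ × 5 × 4 = €10 million.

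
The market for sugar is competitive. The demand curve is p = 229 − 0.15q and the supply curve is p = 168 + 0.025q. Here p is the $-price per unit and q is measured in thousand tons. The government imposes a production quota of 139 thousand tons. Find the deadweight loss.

$3843.02 thousand

Competitive equilibrium: 229 − 0.15q = 168 + 0.025q → q* = 348.5714, p* = 176.7143.
At q = 139: demand price = 229 − 0.15·139 = 208.15; supply price = 168 + 0.025·139 = 171.475.
Δq = 348.5714 − 139 = 209.5714; wedge = 208.15 − 171.475 = 36.675.
DWL = ½ × 209.5714 × 36.675 = $3843.02 thousand.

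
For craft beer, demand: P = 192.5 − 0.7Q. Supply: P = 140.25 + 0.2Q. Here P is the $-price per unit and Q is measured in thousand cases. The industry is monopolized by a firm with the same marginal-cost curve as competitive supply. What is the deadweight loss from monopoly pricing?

$290.31 thousand

Competitive equilibrium: 192.5 − 0.7Q = 140.25 + 0.2Q → Q* = 58.0556, P* = 151.8611.
Marginal revenue: MR = 192.5 − 1.4Q. Set MR = MC: 192.5 − 1.4Q = 140.25 + 0.2Q → Q_m = 32.6563.
Price P_m = 192.5 − 0.7·32.6563 = 169.6406; MC(Q_m) = 140.25 + 0.2·32.6563 = 146.7813.
Competitive Q* = 58.0556, so ΔQ = 25.3993; wedge = 169.6406 − 146.7813 = 22.8593.
The triangle = ½ × 25.3993 × 22.8593 = $290.31 thousand.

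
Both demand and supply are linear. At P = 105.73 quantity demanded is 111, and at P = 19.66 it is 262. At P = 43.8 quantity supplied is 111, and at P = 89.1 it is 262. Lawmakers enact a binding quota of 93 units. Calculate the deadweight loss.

Demand slope = (19.66 − 105.73)/(262 − 111) = −0.57, so P = 169 − 0.57Q.
Supply slope = (89.1 − 43.8)/(262 − 111) = 0.3, so P = 10.5 + 0.3Q.
Competitive equilibrium: 169 − 0.57Q = 10.5 + 0.3Q → Q* = 182.1839, P* = 65.1552.
At Q = 93: demand price = 169 − 0.57·93 = 115.99; supply price = 10.5 + 0.3·93 = 38.4.
ΔQ = 182.1839 − 93 = 89.1839; wedge = 115.99 − 38.4 = 77.59.
DWL = ½ × 89.1839 × 77.59 = 3459.89.

3459.89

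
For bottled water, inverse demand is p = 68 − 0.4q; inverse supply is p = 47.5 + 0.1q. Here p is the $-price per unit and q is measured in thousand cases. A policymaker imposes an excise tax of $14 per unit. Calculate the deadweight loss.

$196 thousand

Competitive equilibrium: 68 − 0.4q = 47.5 + 0.1q → q* = 41, p* = 51.6.
With the tax, the buyer price exceeds the seller price by 14: (68 − 0.4q) − (47.5 + 0.1q) = 14 → q' = 13.
Δq = 41 − 13 = 28; the wedge equals the tax, 14.
Welfare loss = ½ × 28 × 14 = $196 thousand.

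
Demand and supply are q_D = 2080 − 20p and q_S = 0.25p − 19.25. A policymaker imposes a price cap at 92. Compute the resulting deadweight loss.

In inverse form: demand p = 104 − 0.05q, supply p = 77 + 4q.
Competitive equilibrium: 104 − 0.05q = 77 + 4q → q* = 6.6667, p* = 103.6667.
At the ceiling p = 92, quantity supplied = (92 − 77)/4 = 3.75.
Willingness to pay at q' = 3.75: 104 − 0.05·3.75 = 103.8125.
Δq = 6.6667 − 3.75 = 2.9167; wedge = 103.8125 − 92 = 11.8125.
DWL = ½ × 2.9167 × 11.8125 = 17.23.

17.23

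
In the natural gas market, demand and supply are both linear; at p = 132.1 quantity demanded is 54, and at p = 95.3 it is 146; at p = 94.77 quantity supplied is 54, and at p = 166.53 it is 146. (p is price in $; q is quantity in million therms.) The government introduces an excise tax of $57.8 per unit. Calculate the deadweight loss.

$1415.61 million

Demand slope = (95.3 − 132.1)/(146 − 54) = −0.4, so p = 153.7 − 0.4q.
Supply slope = (166.53 − 94.77)/(146 − 54) = 0.78, so p = 52.65 + 0.78q.
Competitive equilibrium: 153.7 − 0.4q = 52.65 + 0.78q → q* = 85.6356, p* = 119.4458.
With the tax, the buyer price exceeds the seller price by 57.8: (153.7 − 0.4q) − (52.65 + 0.78q) = 57.8 → q' = 36.6525.
Δq = 85.6356 − 36.6525 = 48.9831; the wedge equals the tax, 57.8.
DWL = ½ × 48.9831 × 57.8 = $1415.61 million.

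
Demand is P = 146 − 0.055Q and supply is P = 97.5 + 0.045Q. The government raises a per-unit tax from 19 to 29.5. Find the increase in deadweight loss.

Competitive equilibrium: 146 − 0.055Q = 97.5 + 0.045Q → Q* = 485, P* = 119.325.
For a per-unit tax t: ΔQ = t/0.1, so DWL = ½·t·(t/0.1) = t²/0.2.
At t = 19: DWL = 1805. At t = 29.5: DWL = 4351.25.
Increase = 4351.25 − 1805 = 2546.25.

2546.25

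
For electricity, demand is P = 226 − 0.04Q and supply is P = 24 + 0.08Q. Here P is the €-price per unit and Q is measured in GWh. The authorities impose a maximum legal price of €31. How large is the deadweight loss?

Competitive equilibrium: 226 − 0.04Q = 24 + 0.08Q → Q* = 1683.3333, P* = 158.6667.
At the ceiling P = 31, quantity supplied = (31 − 24)/0.08 = 87.5.
Willingness to pay at Q' = 87.5: 226 − 0.04·87.5 = 222.5.
ΔQ = 1683.3333 − 87.5 = 1595.8333; wedge = 222.5 − 31 = 191.5.
Deadweight loss = ½ × 1595.8333 × 191.5 = €152801.04.

€152801.04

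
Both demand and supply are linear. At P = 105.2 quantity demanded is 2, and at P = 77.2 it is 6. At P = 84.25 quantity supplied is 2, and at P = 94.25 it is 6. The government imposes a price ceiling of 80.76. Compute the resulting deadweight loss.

61.60

Demand slope = (77.2 − 105.2)/(6 − 2) = −7, so P = 119.2 − 7Q.
Supply slope = (94.25 − 84.25)/(6 − 2) = 2.5, so P = 79.25 + 2.5Q.
Competitive equilibrium: 119.2 − 7Q = 79.25 + 2.5Q → Q* = 4.2053, P* = 89.7632.
At the ceiling P = 80.76, quantity supplied = (80.76 − 79.25)/2.5 = 0.604.
Willingness to pay at Q' = 0.604: 119.2 − 7·0.604 = 114.972.
ΔQ = 4.2053 − 0.604 = 3.6013; wedge = 114.972 − 80.76 = 34.212.
Deadweight loss = ½ × 3.6013 × 34.212 = 61.60.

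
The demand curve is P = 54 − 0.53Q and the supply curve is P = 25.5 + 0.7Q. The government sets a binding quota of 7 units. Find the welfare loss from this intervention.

160.82

Competitive equilibrium: 54 − 0.53Q = 25.5 + 0.7Q → Q* = 23.1707, P* = 41.7195.
At Q = 7: demand price = 54 − 0.53·7 = 50.29; supply price = 25.5 + 0.7·7 = 30.4.
ΔQ = 23.1707 − 7 = 16.1707; wedge = 50.29 − 30.4 = 19.89.
Welfare loss = ½ × 16.1707 × 19.89 = 160.82.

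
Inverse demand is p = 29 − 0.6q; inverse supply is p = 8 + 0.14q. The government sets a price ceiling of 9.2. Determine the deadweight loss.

Competitive equilibrium: 29 − 0.6q = 8 + 0.14q → q* = 28.3784, p* = 11.973.
At the ceiling p = 9.2, quantity supplied = (9.2 − 8)/0.14 = 8.5714.
Willingness to pay at q' = 8.5714: 29 − 0.6·8.5714 = 23.8572.
Δq = 28.3784 − 8.5714 = 19.807; wedge = 23.8572 − 9.2 = 14.6572.
Welfare loss = ½ × 19.807 × 14.6572 = 145.16.

145.16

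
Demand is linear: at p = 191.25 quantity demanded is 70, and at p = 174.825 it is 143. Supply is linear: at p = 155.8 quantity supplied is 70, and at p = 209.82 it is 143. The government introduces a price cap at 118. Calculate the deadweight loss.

3720.94

Demand slope = (174.825 − 191.25)/(143 − 70) = −0.225, so p = 207 − 0.225q.
Supply slope = (209.82 − 155.8)/(143 − 70) = 0.74, so p = 104 + 0.74q.
Competitive equilibrium: 207 − 0.225q = 104 + 0.74q → q* = 106.7358, p* = 182.9845.
At the ceiling p = 118, quantity supplied = (118 − 104)/0.74 = 18.9189.
Willingness to pay at q' = 18.9189: 207 − 0.225·18.9189 = 202.7432.
Δq = 106.7358 − 18.9189 = 87.8169; wedge = 202.7432 − 118 = 84.7432.
The triangle = ½ × 87.8169 × 84.7432 = 3720.94.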